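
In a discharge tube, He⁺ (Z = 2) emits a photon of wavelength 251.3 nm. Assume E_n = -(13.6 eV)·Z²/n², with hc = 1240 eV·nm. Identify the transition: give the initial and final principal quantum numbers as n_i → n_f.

The photon energy is ΔE = hc/λ = 1240 / 251.3 = 4.934 eV.
With Z = 2, ΔE = 54.40 × (1/n_f² − 1/n_i²), so 1/n_f² − 1/n_i² = 0.09070.
Trying n_f = 3 gives 1/n_i² = 0.02041, i.e. n_i ≈ 7; this pair matches.

n_i = 7, n_f = 3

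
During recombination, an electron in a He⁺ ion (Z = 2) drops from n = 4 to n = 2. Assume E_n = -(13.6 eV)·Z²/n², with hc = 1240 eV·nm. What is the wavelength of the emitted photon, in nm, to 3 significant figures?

For Z = 2 the level energies scale as Z², so the effective Rydberg energy is 13.6 × 4 = 54.40 eV.
ΔE = 54.40 × (1/2² − 1/4²) = 54.40 × 0.1875 = 10.20 eV.
λ = hc/ΔE = 1240 / 10.20 = 122 nm.

122 nm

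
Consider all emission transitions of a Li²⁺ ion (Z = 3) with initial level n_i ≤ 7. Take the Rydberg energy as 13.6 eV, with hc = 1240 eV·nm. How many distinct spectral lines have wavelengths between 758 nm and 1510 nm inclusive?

2

Enumerate all n_i → n_f pairs with 1 ≤ n_f < n_i ≤ 7 and compute λ = 1240 / [13.6·9·(1/n_f² − 1/n_i²)].
Lines falling in [758, 1510] nm: 6→5 (828.9 nm), 7→6 (1375 nm).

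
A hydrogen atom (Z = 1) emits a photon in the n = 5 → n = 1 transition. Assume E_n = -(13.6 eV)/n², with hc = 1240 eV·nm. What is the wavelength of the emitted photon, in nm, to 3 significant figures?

ΔE = 13.60 × (1/1² − 1/5²) = 13.60 × 0.9600 = 13.06 eV.
λ = hc/ΔE = 1240 / 13.06 = 95.0 nm.
This line belongs to the Lyman series.

95.0 nm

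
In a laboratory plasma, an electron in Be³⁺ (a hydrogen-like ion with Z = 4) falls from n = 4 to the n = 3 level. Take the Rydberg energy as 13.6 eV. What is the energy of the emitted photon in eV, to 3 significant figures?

10.6 eV

The Bohr energies scale as Z², so for Z = 4: E_n = −217.6/n² eV.
E_4 = −217.6/16 = −13.60 eV and E_3 = −217.6/9 = −24.18 eV.
The photon energy is |E_4 − E_3| = 10.6 eV.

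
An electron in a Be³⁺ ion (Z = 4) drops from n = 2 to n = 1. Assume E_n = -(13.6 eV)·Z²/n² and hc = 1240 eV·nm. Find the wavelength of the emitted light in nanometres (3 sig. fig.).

7.60 nm

For Z = 4 the level energies scale as Z², so the effective Rydberg energy is 13.6 × 16 = 217.6 eV.
ΔE = 217.6 × (1/1² − 1/2²) = 217.6 × 0.7500 = 163.2 eV.
λ = hc/ΔE = 1240 / 163.2 = 7.60 nm.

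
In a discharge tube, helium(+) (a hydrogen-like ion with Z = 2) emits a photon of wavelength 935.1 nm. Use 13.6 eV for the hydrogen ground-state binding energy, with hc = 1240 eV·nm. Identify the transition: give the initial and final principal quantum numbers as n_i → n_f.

The photon energy is ΔE = hc/λ = 1240 / 935.1 = 1.326 eV.
With Z = 2, ΔE = 54.40 × (1/n_f² − 1/n_i²), so 1/n_f² − 1/n_i² = 0.02438.
Trying n_f = 5 gives 1/n_i² = 0.01562, i.e. n_i ≈ 8; this pair matches.

n_i = 8, n_f = 5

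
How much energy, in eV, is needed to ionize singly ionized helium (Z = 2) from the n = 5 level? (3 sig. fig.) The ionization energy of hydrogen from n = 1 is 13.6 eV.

2.18 eV

E_n = −13.6 Z²/n² = −54.40/n² eV for Z = 2.
E_5 = −54.40/25 = −2.18 eV, so ionization (to E = 0) requires 2.18 eV.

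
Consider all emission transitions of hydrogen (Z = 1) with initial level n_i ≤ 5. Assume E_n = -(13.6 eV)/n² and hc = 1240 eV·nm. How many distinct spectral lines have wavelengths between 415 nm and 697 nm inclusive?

3

Enumerate all n_i → n_f pairs with 1 ≤ n_f < n_i ≤ 5 and compute λ = 1240 / [13.6·1·(1/n_f² − 1/n_i²)].
Lines falling in [415, 697] nm: 5→2 (434.2 nm), 4→2 (486.3 nm), 3→2 (656.5 nm).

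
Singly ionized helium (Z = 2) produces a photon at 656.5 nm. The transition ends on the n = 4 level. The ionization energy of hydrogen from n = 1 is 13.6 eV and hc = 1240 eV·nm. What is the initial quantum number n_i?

The photon energy is ΔE = hc/λ = 1240 / 656.5 = 1.889 eV.
With Z = 2, ΔE = 54.40 × (1/n_f² − 1/n_i²), so 1/n_f² − 1/n_i² = 0.03472.
With n_f = 4: 1/n_i² = 1/16 − 0.03472 = 0.02778, so n_i ≈ 6.00.

n_i = 6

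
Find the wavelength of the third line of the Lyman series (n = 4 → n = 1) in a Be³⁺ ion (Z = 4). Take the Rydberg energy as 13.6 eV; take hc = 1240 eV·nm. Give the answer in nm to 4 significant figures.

6.078 nm

The Lyman series terminates on n_f = 1; the third line has n_i = 1+3 = 4.
ΔE = 217.6 × (1/1² − 1/4²) = 204.0 eV.
λ = 1240 / 204.0 = 6.078 nm.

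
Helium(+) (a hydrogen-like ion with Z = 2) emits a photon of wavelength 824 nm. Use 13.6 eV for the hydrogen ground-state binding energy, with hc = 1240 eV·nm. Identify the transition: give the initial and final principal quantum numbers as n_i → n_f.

n_i = 9, n_f = 5

The photon energy is ΔE = hc/λ = 1240 / 824 = 1.505 eV.
With Z = 2, ΔE = 54.40 × (1/n_f² − 1/n_i²), so 1/n_f² − 1/n_i² = 0.02766.
Trying n_f = 5 gives 1/n_i² = 0.01234, i.e. n_i ≈ 9; this pair matches.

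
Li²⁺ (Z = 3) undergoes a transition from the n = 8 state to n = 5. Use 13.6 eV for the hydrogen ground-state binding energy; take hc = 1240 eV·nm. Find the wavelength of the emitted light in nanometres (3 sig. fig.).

416 nm

For Z = 3 the level energies scale as Z², so the effective Rydberg energy is 13.6 × 9 = 122.4 eV.
ΔE = 122.4 × (1/5² − 1/8²) = 122.4 × 0.02438 = 2.984 eV.
λ = hc/ΔE = 1240 / 2.984 = 416 nm.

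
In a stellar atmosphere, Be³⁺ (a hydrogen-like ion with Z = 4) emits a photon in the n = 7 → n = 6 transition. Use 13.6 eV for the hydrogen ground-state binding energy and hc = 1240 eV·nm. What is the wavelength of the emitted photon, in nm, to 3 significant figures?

For Z = 4 the level energies scale as Z², so the effective Rydberg energy is 13.6 × 16 = 217.6 eV.
ΔE = 217.6 × (1/6² − 1/7²) = 217.6 × 0.007370 = 1.604 eV.
λ = hc/ΔE = 1240 / 1.604 = 773 nm.

773 nm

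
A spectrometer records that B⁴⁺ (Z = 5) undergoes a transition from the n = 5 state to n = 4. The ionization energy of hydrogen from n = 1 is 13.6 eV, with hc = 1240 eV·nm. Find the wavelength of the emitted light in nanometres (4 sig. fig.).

For Z = 5 the level energies scale as Z², so the effective Rydberg energy is 13.6 × 25 = 340.0 eV.
ΔE = 340.0 × (1/4² − 1/5²) = 340.0 × 0.02250 = 7.650 eV.
λ = hc/ΔE = 1240 / 7.650 = 162.1 nm.

162.1 nm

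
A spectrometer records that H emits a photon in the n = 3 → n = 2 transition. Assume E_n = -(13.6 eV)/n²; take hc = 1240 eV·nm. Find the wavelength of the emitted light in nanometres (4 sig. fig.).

ΔE = 13.60 × (1/2² − 1/3²) = 13.60 × 0.1389 = 1.889 eV.
λ = hc/ΔE = 1240 / 1.889 = 656.5 nm.

656.5 nm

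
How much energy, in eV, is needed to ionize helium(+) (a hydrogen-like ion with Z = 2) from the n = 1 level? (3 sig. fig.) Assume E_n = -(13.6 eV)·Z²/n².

54.4 eV

E_n = −13.6 Z²/n² = −54.40/n² eV for Z = 2.
E_1 = −54.40/1 = −54.4 eV, so ionization (to E = 0) requires 54.4 eV.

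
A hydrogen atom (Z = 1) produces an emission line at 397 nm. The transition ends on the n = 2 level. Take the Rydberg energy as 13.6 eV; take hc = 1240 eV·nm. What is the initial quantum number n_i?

The photon energy is ΔE = hc/λ = 1240 / 397 = 3.123 eV.
With Z = 1, ΔE = 13.60 × (1/n_f² − 1/n_i²), so 1/n_f² − 1/n_i² = 0.2297.
With n_f = 2: 1/n_i² = 1/4 − 0.2297 = 0.02034, so n_i ≈ 7.01.

n_i = 7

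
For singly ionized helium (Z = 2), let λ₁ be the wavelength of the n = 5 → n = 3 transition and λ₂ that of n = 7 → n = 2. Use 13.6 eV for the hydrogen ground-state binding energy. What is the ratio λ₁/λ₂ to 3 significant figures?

λ ∝ 1/ΔE ∝ 1/(1/n_f² − 1/n_i²), and the Z² and hc factors cancel in the ratio.
λ₁/λ₂ = (1/2² − 1/7²)/(1/3² − 1/5²) = 0.2296/0.07111 = 3.23.

3.23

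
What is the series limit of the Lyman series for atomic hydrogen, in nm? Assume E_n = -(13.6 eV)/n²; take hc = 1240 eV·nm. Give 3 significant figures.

The Lyman series has lower level n_f = 1; the series limit corresponds to n_i → ∞.
ΔE_max = 13.6 × 1 / 1² = 13.60 eV.
λ_min = 1240 / 13.60 = 91.2 nm.

91.2 nm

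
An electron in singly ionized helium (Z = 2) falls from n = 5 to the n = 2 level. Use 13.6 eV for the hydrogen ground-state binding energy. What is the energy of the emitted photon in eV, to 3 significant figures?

The Bohr energies scale as Z², so for Z = 2: E_n = −54.40/n² eV.
E_5 = −54.40/25 = −2.176 eV and E_2 = −54.40/4 = −13.60 eV.
The photon energy is |E_5 − E_2| = 11.4 eV.

11.4 eV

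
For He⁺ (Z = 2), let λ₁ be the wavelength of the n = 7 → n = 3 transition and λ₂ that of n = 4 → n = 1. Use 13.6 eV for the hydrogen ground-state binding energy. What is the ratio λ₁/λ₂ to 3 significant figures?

10.3

λ ∝ 1/ΔE ∝ 1/(1/n_f² − 1/n_i²), and the Z² and hc factors cancel in the ratio.
λ₁/λ₂ = (1/1² − 1/4²)/(1/3² − 1/7²) = 0.9375/0.09070 = 10.3.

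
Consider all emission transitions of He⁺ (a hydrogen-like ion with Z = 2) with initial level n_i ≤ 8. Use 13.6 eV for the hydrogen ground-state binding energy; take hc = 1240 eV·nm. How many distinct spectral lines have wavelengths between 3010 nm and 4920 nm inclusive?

2

Enumerate all n_i → n_f pairs with 1 ≤ n_f < n_i ≤ 8 and compute λ = 1240 / [13.6·4·(1/n_f² − 1/n_i²)].
Lines falling in [3010, 4920] nm: 7→6 (3093 nm), 8→7 (4765 nm).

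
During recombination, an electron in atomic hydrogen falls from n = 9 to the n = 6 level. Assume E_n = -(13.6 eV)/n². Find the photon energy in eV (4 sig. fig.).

0.2099 eV

E_9 = −13.60/81 = −0.1679 eV and E_6 = −13.60/36 = −0.3778 eV.
The photon energy is |E_9 − E_6| = 0.2099 eV.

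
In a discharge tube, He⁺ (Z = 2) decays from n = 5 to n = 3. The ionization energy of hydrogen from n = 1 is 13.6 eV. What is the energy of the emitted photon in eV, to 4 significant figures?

The Bohr energies scale as Z², so for Z = 2: E_n = −54.40/n² eV.
E_5 = −54.40/25 = −2.176 eV and E_3 = −54.40/9 = −6.044 eV.
The photon energy is |E_5 − E_3| = 3.868 eV.

3.868 eV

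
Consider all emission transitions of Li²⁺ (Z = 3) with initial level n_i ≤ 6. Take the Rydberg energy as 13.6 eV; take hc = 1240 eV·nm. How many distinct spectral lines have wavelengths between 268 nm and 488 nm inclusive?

2

Enumerate all n_i → n_f pairs with 1 ≤ n_f < n_i ≤ 6 and compute λ = 1240 / [13.6·9·(1/n_f² − 1/n_i²)].
Lines falling in [268, 488] nm: 6→4 (291.8 nm), 5→4 (450.3 nm).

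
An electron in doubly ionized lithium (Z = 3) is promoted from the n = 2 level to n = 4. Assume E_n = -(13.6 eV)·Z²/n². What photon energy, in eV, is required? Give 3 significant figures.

23.0 eV

The Bohr energies scale as Z², so for Z = 3: E_n = −122.4/n² eV.
E_4 = −122.4/16 = −7.650 eV and E_2 = −122.4/4 = −30.60 eV.
The photon energy is |E_4 − E_2| = 23.0 eV.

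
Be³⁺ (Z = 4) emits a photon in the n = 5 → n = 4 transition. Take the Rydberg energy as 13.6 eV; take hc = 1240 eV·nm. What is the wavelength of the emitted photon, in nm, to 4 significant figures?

253.3 nm

For Z = 4 the level energies scale as Z², so the effective Rydberg energy is 13.6 × 16 = 217.6 eV.
ΔE = 217.6 × (1/4² − 1/5²) = 217.6 × 0.02250 = 4.896 eV.
λ = hc/ΔE = 1240 / 4.896 = 253.3 nm.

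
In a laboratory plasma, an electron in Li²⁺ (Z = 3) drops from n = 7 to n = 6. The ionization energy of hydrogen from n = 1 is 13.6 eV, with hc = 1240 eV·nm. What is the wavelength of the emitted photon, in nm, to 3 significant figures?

For Z = 3 the level energies scale as Z², so the effective Rydberg energy is 13.6 × 9 = 122.4 eV.
ΔE = 122.4 × (1/6² − 1/7²) = 122.4 × 0.007370 = 0.9020 eV.
λ = hc/ΔE = 1240 / 0.9020 = 1370 nm.

1370 nm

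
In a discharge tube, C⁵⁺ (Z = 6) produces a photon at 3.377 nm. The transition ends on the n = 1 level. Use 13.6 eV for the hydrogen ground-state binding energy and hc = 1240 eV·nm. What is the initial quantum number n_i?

The photon energy is ΔE = hc/λ = 1240 / 3.377 = 367.2 eV.
With Z = 6, ΔE = 489.6 × (1/n_f² − 1/n_i²), so 1/n_f² − 1/n_i² = 0.7500.
With n_f = 1: 1/n_i² = 1/1 − 0.7500 = 0.2500, so n_i ≈ 2.00.

n_i = 2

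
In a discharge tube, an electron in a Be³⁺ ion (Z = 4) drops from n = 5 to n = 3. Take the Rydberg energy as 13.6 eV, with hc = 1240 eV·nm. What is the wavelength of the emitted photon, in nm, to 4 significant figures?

80.14 nm

For Z = 4 the level energies scale as Z², so the effective Rydberg energy is 13.6 × 16 = 217.6 eV.
ΔE = 217.6 × (1/3² − 1/5²) = 217.6 × 0.07111 = 15.47 eV.
λ = hc/ΔE = 1240 / 15.47 = 80.14 nm.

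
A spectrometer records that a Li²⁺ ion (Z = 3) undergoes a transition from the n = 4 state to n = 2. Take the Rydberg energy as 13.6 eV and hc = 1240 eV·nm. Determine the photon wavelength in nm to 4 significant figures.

54.03 nm

For Z = 3 the level energies scale as Z², so the effective Rydberg energy is 13.6 × 9 = 122.4 eV.
ΔE = 122.4 × (1/2² − 1/4²) = 122.4 × 0.1875 = 22.95 eV.
λ = hc/ΔE = 1240 / 22.95 = 54.03 nm.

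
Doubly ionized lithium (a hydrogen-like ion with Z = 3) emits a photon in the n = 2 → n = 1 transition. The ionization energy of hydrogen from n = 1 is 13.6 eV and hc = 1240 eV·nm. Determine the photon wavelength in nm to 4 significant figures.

13.51 nm

For Z = 3 the level energies scale as Z², so the effective Rydberg energy is 13.6 × 9 = 122.4 eV.
ΔE = 122.4 × (1/1² − 1/2²) = 122.4 × 0.7500 = 91.80 eV.
λ = hc/ΔE = 1240 / 91.80 = 13.51 nm.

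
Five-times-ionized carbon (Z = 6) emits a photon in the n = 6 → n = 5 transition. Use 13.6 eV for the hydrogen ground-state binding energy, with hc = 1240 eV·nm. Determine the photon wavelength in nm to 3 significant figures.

For Z = 6 the level energies scale as Z², so the effective Rydberg energy is 13.6 × 36 = 489.6 eV.
ΔE = 489.6 × (1/5² − 1/6²) = 489.6 × 0.01222 = 5.984 eV.
λ = hc/ΔE = 1240 / 5.984 = 207 nm.

207 nm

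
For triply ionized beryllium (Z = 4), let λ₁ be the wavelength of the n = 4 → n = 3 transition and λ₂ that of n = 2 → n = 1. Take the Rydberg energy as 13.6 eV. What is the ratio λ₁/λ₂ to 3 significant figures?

15.4

λ ∝ 1/ΔE ∝ 1/(1/n_f² − 1/n_i²), and the Z² and hc factors cancel in the ratio.
λ₁/λ₂ = (1/1² − 1/2²)/(1/3² − 1/4²) = 0.7500/0.04861 = 15.4.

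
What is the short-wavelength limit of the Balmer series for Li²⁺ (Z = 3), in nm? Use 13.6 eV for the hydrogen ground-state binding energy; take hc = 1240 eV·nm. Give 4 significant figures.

40.52 nm

The Balmer series has lower level n_f = 2; the series limit corresponds to n_i → ∞.
ΔE_max = 13.6 × 9 / 2² = 30.60 eV.
λ_min = 1240 / 30.60 = 40.52 nm.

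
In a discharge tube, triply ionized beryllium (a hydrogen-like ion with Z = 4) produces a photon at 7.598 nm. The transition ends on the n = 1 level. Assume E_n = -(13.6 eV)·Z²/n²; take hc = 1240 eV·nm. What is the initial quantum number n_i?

n_i = 2

The photon energy is ΔE = hc/λ = 1240 / 7.598 = 163.2 eV.
With Z = 4, ΔE = 217.6 × (1/n_f² − 1/n_i²), so 1/n_f² − 1/n_i² = 0.7500.
With n_f = 1: 1/n_i² = 1/1 − 0.7500 = 0.2500, so n_i ≈ 2.00.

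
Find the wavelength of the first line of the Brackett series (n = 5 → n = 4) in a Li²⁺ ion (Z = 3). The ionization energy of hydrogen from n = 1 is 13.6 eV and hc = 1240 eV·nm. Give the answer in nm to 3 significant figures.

450 nm

The Brackett series terminates on n_f = 4; the first line has n_i = 4+1 = 5.
ΔE = 122.4 × (1/4² − 1/5²) = 2.754 eV.
λ = 1240 / 2.754 = 450 nm.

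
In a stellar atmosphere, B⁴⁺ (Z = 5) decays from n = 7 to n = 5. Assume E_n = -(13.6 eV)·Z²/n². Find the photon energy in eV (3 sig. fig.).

The Bohr energies scale as Z², so for Z = 5: E_n = −340.0/n² eV.
E_7 = −340.0/49 = −6.939 eV and E_5 = −340.0/25 = −13.60 eV.
The photon energy is |E_7 − E_5| = 6.66 eV.

6.66 eV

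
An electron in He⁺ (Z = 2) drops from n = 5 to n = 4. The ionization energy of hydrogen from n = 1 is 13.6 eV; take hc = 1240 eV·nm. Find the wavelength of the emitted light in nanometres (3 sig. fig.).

1010 nm

For Z = 2 the level energies scale as Z², so the effective Rydberg energy is 13.6 × 4 = 54.40 eV.
ΔE = 54.40 × (1/4² − 1/5²) = 54.40 × 0.02250 = 1.224 eV.
λ = hc/ΔE = 1240 / 1.224 = 1010 nm.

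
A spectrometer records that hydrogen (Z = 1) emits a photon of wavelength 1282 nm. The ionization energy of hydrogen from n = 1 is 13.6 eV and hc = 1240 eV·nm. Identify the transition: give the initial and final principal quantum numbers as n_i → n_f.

n_i = 5, n_f = 3

The photon energy is ΔE = hc/λ = 1240 / 1282 = 0.9672 eV.
With Z = 1, ΔE = 13.60 × (1/n_f² − 1/n_i²), so 1/n_f² − 1/n_i² = 0.07112.
Trying n_f = 3 gives 1/n_i² = 0.03999, i.e. n_i ≈ 5; this pair matches.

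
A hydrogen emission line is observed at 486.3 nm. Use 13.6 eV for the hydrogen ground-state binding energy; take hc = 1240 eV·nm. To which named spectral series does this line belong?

ΔE = 1240/486.3 = 2.550 eV.
This matches 13.6 × (1/2² − 1/4²), so n_f = 2: the Balmer series.

Balmer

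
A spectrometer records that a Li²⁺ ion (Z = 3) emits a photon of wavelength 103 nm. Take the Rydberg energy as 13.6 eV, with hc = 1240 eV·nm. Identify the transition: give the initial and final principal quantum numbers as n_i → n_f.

n_i = 9, n_f = 3

The photon energy is ΔE = hc/λ = 1240 / 103 = 12.04 eV.
With Z = 3, ΔE = 122.4 × (1/n_f² − 1/n_i²), so 1/n_f² − 1/n_i² = 0.09836.
Trying n_f = 3 gives 1/n_i² = 0.01275, i.e. n_i ≈ 9; this pair matches.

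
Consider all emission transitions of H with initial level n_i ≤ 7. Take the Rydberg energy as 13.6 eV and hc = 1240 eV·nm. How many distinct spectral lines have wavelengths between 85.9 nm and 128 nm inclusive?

6

Enumerate all n_i → n_f pairs with 1 ≤ n_f < n_i ≤ 7 and compute λ = 1240 / [13.6·1·(1/n_f² − 1/n_i²)].
Lines falling in [85.9, 128] nm: 7→1 (93.08 nm), 6→1 (93.78 nm), 5→1 (94.98 nm), 4→1 (97.25 nm), 3→1 (102.6 nm), 2→1 (121.6 nm).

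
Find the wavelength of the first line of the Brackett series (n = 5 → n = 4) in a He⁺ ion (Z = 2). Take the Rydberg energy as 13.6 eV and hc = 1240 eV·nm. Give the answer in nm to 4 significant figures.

1013 nm

The Brackett series terminates on n_f = 4; the first line has n_i = 4+1 = 5.
ΔE = 54.40 × (1/4² − 1/5²) = 1.224 eV.
λ = 1240 / 1.224 = 1013 nm.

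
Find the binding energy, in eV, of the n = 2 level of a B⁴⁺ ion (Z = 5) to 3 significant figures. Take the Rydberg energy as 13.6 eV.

85.0 eV

E_n = −13.6 Z²/n² = −340.0/n² eV for Z = 5.
E_2 = −340.0/4 = −85.0 eV, so ionization (to E = 0) requires 85.0 eV.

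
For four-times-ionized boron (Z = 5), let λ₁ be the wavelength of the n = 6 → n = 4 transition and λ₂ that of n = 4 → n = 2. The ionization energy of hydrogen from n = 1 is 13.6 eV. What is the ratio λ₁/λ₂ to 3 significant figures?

λ ∝ 1/ΔE ∝ 1/(1/n_f² − 1/n_i²), and the Z² and hc factors cancel in the ratio.
λ₁/λ₂ = (1/2² − 1/4²)/(1/4² − 1/6²) = 0.1875/0.03472 = 5.40.

5.40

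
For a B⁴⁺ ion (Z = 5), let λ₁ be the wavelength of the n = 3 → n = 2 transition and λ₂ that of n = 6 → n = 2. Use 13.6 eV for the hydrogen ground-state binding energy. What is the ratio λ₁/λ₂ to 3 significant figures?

λ ∝ 1/ΔE ∝ 1/(1/n_f² − 1/n_i²), and the Z² and hc factors cancel in the ratio.
λ₁/λ₂ = (1/2² − 1/6²)/(1/2² − 1/3²) = 0.2222/0.1389 = 1.60.

1.60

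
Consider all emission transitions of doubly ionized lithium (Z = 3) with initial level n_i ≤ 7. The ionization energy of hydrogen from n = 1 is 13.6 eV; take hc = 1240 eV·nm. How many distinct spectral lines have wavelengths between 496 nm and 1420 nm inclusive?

3

Enumerate all n_i → n_f pairs with 1 ≤ n_f < n_i ≤ 7 and compute λ = 1240 / [13.6·9·(1/n_f² − 1/n_i²)].
Lines falling in [496, 1420] nm: 7→5 (517.1 nm), 6→5 (828.9 nm), 7→6 (1375 nm).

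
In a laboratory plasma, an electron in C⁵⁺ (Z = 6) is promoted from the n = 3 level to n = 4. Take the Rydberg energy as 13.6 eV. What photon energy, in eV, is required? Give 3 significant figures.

The Bohr energies scale as Z², so for Z = 6: E_n = −489.6/n² eV.
E_4 = −489.6/16 = −30.60 eV and E_3 = −489.6/9 = −54.40 eV.
The photon energy is |E_4 − E_3| = 23.8 eV.

23.8 eV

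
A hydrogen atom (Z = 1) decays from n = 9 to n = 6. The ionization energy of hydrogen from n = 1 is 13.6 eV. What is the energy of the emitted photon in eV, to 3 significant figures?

0.210 eV

E_9 = −13.60/81 = −0.1679 eV and E_6 = −13.60/36 = −0.3778 eV.
The photon energy is |E_9 − E_6| = 0.210 eV.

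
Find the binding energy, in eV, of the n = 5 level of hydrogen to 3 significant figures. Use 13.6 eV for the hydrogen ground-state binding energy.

E_5 = −13.60/25 = −0.544 eV, so ionization (to E = 0) requires 0.544 eV.

0.544 eV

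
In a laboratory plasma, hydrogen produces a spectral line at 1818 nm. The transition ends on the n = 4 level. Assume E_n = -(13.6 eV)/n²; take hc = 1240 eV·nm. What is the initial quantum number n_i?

n_i = 9

The photon energy is ΔE = hc/λ = 1240 / 1818 = 0.6821 eV.
With Z = 1, ΔE = 13.60 × (1/n_f² − 1/n_i²), so 1/n_f² − 1/n_i² = 0.05015.
With n_f = 4: 1/n_i² = 1/16 − 0.05015 = 0.01235, so n_i ≈ 9.00.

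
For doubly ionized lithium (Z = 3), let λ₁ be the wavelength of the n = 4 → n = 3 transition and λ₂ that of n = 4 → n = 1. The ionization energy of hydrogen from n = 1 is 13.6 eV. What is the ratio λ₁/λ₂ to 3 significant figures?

19.3

λ ∝ 1/ΔE ∝ 1/(1/n_f² − 1/n_i²), and the Z² and hc factors cancel in the ratio.
λ₁/λ₂ = (1/1² − 1/4²)/(1/3² − 1/4²) = 0.9375/0.04861 = 19.3.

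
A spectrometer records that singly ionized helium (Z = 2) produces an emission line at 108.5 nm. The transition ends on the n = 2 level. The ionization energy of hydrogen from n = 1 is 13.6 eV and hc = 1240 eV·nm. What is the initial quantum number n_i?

The photon energy is ΔE = hc/λ = 1240 / 108.5 = 11.43 eV.
With Z = 2, ΔE = 54.40 × (1/n_f² − 1/n_i²), so 1/n_f² − 1/n_i² = 0.2101.
With n_f = 2: 1/n_i² = 1/4 − 0.2101 = 0.03992, so n_i ≈ 5.01.

n_i = 5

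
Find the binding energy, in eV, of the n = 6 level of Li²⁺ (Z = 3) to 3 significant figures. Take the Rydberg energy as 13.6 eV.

3.40 eV

E_n = −13.6 Z²/n² = −122.4/n² eV for Z = 3.
E_6 = −122.4/36 = −3.40 eV, so ionization (to E = 0) requires 3.40 eV.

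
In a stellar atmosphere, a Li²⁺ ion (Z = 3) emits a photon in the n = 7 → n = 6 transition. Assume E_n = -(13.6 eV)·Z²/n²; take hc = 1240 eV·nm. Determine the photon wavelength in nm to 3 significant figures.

For Z = 3 the level energies scale as Z², so the effective Rydberg energy is 13.6 × 9 = 122.4 eV.
ΔE = 122.4 × (1/6² − 1/7²) = 122.4 × 0.007370 = 0.9020 eV.
λ = hc/ΔE = 1240 / 0.9020 = 1370 nm.

1370 nm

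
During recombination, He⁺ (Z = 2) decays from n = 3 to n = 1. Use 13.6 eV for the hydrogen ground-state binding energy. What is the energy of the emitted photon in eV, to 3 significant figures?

48.4 eV

The Bohr energies scale as Z², so for Z = 2: E_n = −54.40/n² eV.
E_3 = −54.40/9 = −6.044 eV and E_1 = −54.40/1 = −54.40 eV.
The photon energy is |E_3 − E_1| = 48.4 eV.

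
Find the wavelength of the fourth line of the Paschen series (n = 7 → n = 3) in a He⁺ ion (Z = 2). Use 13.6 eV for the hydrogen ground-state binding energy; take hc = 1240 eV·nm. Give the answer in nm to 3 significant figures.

The Paschen series terminates on n_f = 3; the fourth line has n_i = 3+4 = 7.
ΔE = 54.40 × (1/3² − 1/7²) = 4.934 eV.
λ = 1240 / 4.934 = 251 nm.

251 nm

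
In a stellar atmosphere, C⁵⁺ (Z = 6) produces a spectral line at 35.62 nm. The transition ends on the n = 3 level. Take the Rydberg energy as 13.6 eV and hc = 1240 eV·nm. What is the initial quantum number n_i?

n_i = 5

The photon energy is ΔE = hc/λ = 1240 / 35.62 = 34.81 eV.
With Z = 6, ΔE = 489.6 × (1/n_f² − 1/n_i²), so 1/n_f² − 1/n_i² = 0.07110.
With n_f = 3: 1/n_i² = 1/9 − 0.07110 = 0.04001, so n_i ≈ 5.00.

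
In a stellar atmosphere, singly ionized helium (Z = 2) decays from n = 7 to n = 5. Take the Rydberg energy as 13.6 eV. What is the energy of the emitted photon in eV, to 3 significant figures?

The Bohr energies scale as Z², so for Z = 2: E_n = −54.40/n² eV.
E_7 = −54.40/49 = −1.110 eV and E_5 = −54.40/25 = −2.176 eV.
The photon energy is |E_7 − E_5| = 1.07 eV.

1.07 eV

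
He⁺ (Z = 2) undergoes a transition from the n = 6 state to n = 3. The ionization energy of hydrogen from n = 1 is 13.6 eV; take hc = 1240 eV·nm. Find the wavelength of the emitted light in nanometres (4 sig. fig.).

For Z = 2 the level energies scale as Z², so the effective Rydberg energy is 13.6 × 4 = 54.40 eV.
ΔE = 54.40 × (1/3² − 1/6²) = 54.40 × 0.08333 = 4.533 eV.
λ = hc/ΔE = 1240 / 4.533 = 273.5 nm.

273.5 nm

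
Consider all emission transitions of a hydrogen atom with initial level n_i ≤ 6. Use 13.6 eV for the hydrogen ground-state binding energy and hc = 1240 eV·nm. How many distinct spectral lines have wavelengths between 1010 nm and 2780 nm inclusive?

4

Enumerate all n_i → n_f pairs with 1 ≤ n_f < n_i ≤ 6 and compute λ = 1240 / [13.6·1·(1/n_f² − 1/n_i²)].
Lines falling in [1010, 2780] nm: 6→3 (1094 nm), 5→3 (1282 nm), 4→3 (1876 nm), 6→4 (2626 nm).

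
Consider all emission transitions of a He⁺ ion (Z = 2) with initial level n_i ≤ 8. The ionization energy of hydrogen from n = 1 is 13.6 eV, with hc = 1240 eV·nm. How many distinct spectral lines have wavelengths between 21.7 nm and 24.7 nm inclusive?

Enumerate all n_i → n_f pairs with 1 ≤ n_f < n_i ≤ 8 and compute λ = 1240 / [13.6·4·(1/n_f² − 1/n_i²)].
Lines falling in [21.7, 24.7] nm: 8→1 (23.16 nm), 7→1 (23.27 nm), 6→1 (23.45 nm), 5→1 (23.74 nm), 4→1 (24.31 nm).

5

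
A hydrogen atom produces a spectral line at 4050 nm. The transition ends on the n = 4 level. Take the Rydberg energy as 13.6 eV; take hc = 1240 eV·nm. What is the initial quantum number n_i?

The photon energy is ΔE = hc/λ = 1240 / 4050 = 0.3062 eV.
With Z = 1, ΔE = 13.60 × (1/n_f² − 1/n_i²), so 1/n_f² − 1/n_i² = 0.02251.
With n_f = 4: 1/n_i² = 1/16 − 0.02251 = 0.03999, so n_i ≈ 5.00.

n_i = 5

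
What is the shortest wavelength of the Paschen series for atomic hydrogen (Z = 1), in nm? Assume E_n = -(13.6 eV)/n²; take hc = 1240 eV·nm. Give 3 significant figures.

821 nm

The Paschen series has lower level n_f = 3; the series limit corresponds to n_i → ∞.
ΔE_max = 13.6 × 1 / 3² = 1.511 eV.
λ_min = 1240 / 1.511 = 821 nm.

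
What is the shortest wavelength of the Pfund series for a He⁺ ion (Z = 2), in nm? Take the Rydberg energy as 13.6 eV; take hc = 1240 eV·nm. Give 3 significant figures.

The Pfund series has lower level n_f = 5; the series limit corresponds to n_i → ∞.
ΔE_max = 13.6 × 4 / 5² = 2.176 eV.
λ_min = 1240 / 2.176 = 570 nm.

570 nm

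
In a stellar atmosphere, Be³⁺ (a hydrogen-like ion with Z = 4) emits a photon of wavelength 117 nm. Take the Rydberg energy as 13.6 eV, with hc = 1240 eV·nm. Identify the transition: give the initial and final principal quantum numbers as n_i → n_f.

n_i = 4, n_f = 3

The photon energy is ΔE = hc/λ = 1240 / 117 = 10.60 eV.
With Z = 4, ΔE = 217.6 × (1/n_f² − 1/n_i²), so 1/n_f² − 1/n_i² = 0.04871.
Trying n_f = 3 gives 1/n_i² = 0.06241, i.e. n_i ≈ 4; this pair matches.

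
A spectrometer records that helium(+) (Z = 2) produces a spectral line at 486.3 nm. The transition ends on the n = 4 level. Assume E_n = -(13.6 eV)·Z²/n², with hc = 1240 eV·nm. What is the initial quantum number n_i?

n_i = 8

The photon energy is ΔE = hc/λ = 1240 / 486.3 = 2.550 eV.
With Z = 2, ΔE = 54.40 × (1/n_f² − 1/n_i²), so 1/n_f² − 1/n_i² = 0.04687.
With n_f = 4: 1/n_i² = 1/16 − 0.04687 = 0.01563, so n_i ≈ 8.00.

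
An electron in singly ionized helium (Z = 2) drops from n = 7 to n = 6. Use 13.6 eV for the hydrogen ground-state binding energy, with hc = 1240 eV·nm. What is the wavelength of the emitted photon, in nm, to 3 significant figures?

3090 nm

For Z = 2 the level energies scale as Z², so the effective Rydberg energy is 13.6 × 4 = 54.40 eV.
ΔE = 54.40 × (1/6² − 1/7²) = 54.40 × 0.007370 = 0.4009 eV.
λ = hc/ΔE = 1240 / 0.4009 = 3090 nm.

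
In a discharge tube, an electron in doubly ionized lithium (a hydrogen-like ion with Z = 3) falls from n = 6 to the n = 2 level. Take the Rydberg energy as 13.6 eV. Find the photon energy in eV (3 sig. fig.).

The Bohr energies scale as Z², so for Z = 3: E_n = −122.4/n² eV.
E_6 = −122.4/36 = −3.400 eV and E_2 = −122.4/4 = −30.60 eV.
The photon energy is |E_6 − E_2| = 27.2 eV.

27.2 eV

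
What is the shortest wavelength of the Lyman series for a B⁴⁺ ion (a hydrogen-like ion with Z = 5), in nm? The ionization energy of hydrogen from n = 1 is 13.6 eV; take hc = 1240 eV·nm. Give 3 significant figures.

The Lyman series has lower level n_f = 1; the series limit corresponds to n_i → ∞.
ΔE_max = 13.6 × 25 / 1² = 340.0 eV.
λ_min = 1240 / 340.0 = 3.65 nm.

3.65 nm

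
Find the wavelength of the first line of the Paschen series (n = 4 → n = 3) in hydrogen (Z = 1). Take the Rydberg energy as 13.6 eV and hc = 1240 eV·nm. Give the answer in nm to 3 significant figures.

The Paschen series terminates on n_f = 3; the first line has n_i = 3+1 = 4.
ΔE = 13.60 × (1/3² − 1/4²) = 0.6611 eV.
λ = 1240 / 0.6611 = 1880 nm.

1880 nm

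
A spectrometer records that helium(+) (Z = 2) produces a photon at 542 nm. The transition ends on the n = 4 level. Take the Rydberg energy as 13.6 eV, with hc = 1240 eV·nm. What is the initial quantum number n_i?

n_i = 7

The photon energy is ΔE = hc/λ = 1240 / 542 = 2.288 eV.
With Z = 2, ΔE = 54.40 × (1/n_f² − 1/n_i²), so 1/n_f² − 1/n_i² = 0.04206.
With n_f = 4: 1/n_i² = 1/16 − 0.04206 = 0.02044, so n_i ≈ 6.99.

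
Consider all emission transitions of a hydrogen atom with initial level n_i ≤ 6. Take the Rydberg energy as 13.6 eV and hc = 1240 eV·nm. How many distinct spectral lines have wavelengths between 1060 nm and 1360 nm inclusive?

Enumerate all n_i → n_f pairs with 1 ≤ n_f < n_i ≤ 6 and compute λ = 1240 / [13.6·1·(1/n_f² − 1/n_i²)].
Lines falling in [1060, 1360] nm: 6→3 (1094 nm), 5→3 (1282 nm).

2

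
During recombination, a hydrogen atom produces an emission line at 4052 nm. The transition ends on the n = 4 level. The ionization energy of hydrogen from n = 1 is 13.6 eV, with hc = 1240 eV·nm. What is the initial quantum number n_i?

n_i = 5

The photon energy is ΔE = hc/λ = 1240 / 4052 = 0.3060 eV.
With Z = 1, ΔE = 13.60 × (1/n_f² − 1/n_i²), so 1/n_f² − 1/n_i² = 0.02250.
With n_f = 4: 1/n_i² = 1/16 − 0.02250 = 0.04000, so n_i ≈ 5.00.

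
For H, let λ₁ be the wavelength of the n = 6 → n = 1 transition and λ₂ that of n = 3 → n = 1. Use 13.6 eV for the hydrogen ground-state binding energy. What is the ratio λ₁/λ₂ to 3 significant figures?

λ ∝ 1/ΔE ∝ 1/(1/n_f² − 1/n_i²), and the Z² and hc factors cancel in the ratio.
λ₁/λ₂ = (1/1² − 1/3²)/(1/1² − 1/6²) = 0.8889/0.9722 = 0.914.

0.914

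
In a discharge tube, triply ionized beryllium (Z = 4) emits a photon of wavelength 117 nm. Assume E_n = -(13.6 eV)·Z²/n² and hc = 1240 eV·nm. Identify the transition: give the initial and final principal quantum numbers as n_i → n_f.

The photon energy is ΔE = hc/λ = 1240 / 117 = 10.60 eV.
With Z = 4, ΔE = 217.6 × (1/n_f² − 1/n_i²), so 1/n_f² − 1/n_i² = 0.04871.
Trying n_f = 3 gives 1/n_i² = 0.06241, i.e. n_i ≈ 4; this pair matches.

n_i = 4, n_f = 3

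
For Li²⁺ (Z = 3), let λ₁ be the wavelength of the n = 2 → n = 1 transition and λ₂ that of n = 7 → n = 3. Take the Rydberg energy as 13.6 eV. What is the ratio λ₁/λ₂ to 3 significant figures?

0.121

λ ∝ 1/ΔE ∝ 1/(1/n_f² − 1/n_i²), and the Z² and hc factors cancel in the ratio.
λ₁/λ₂ = (1/3² − 1/7²)/(1/1² − 1/2²) = 0.09070/0.7500 = 0.121.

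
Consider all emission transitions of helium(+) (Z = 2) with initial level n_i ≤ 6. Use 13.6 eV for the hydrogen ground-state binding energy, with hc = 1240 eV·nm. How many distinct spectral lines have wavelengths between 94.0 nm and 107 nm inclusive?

Enumerate all n_i → n_f pairs with 1 ≤ n_f < n_i ≤ 6 and compute λ = 1240 / [13.6·4·(1/n_f² − 1/n_i²)].
Lines falling in [94.0, 107] nm: 6→2 (102.6 nm).

1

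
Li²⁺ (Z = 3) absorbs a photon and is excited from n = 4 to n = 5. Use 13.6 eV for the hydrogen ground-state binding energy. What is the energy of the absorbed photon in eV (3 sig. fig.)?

The Bohr energies scale as Z², so for Z = 3: E_n = −122.4/n² eV.
E_5 = −122.4/25 = −4.896 eV and E_4 = −122.4/16 = −7.650 eV.
The photon energy is |E_5 − E_4| = 2.75 eV.

2.75 eV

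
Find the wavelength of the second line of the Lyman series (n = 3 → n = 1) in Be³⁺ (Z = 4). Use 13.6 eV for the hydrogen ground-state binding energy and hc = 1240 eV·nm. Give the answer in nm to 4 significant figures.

The Lyman series terminates on n_f = 1; the second line has n_i = 1+2 = 3.
ΔE = 217.6 × (1/1² − 1/3²) = 193.4 eV.
λ = 1240 / 193.4 = 6.411 nm.

6.411 nm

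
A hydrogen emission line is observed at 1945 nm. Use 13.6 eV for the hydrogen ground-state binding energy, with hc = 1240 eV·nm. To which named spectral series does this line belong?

Brackett

ΔE = 1240/1945 = 0.6375 eV.
This matches 13.6 × (1/4² − 1/8²), so n_f = 4: the Brackett series.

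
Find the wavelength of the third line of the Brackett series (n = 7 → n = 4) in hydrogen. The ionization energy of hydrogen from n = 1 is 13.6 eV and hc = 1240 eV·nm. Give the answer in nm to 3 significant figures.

2170 nm

The Brackett series terminates on n_f = 4; the third line has n_i = 4+3 = 7.
ΔE = 13.60 × (1/4² − 1/7²) = 0.5724 eV.
λ = 1240 / 0.5724 = 2170 nm.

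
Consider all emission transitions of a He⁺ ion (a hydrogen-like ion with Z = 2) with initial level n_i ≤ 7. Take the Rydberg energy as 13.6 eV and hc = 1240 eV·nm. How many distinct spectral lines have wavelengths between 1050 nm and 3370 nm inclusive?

Enumerate all n_i → n_f pairs with 1 ≤ n_f < n_i ≤ 7 and compute λ = 1240 / [13.6·4·(1/n_f² − 1/n_i²)].
Lines falling in [1050, 3370] nm: 7→5 (1163 nm), 6→5 (1865 nm), 7→6 (3093 nm).

3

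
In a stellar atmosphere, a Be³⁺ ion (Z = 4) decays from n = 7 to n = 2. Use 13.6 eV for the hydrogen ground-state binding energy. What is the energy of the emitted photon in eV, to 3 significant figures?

The Bohr energies scale as Z², so for Z = 4: E_n = −217.6/n² eV.
E_7 = −217.6/49 = −4.441 eV and E_2 = −217.6/4 = −54.40 eV.
The photon energy is |E_7 − E_2| = 50.0 eV.

50.0 eV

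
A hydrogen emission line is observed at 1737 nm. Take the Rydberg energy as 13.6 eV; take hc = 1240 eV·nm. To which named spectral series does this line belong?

ΔE = 1240/1737 = 0.7139 eV.
This matches 13.6 × (1/4² − 1/10²), so n_f = 4: the Brackett series.

Brackett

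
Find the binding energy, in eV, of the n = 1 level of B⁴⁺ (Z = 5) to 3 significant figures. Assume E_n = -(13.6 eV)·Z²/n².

340 eV

E_n = −13.6 Z²/n² = −340.0/n² eV for Z = 5.
E_1 = −340.0/1 = −340 eV, so ionization (to E = 0) requires 340 eV.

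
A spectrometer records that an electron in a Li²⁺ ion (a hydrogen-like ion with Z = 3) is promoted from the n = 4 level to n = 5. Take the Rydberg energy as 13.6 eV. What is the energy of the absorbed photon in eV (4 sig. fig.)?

The Bohr energies scale as Z², so for Z = 3: E_n = −122.4/n² eV.
E_5 = −122.4/25 = −4.896 eV and E_4 = −122.4/16 = −7.650 eV.
The photon energy is |E_5 − E_4| = 2.754 eV.

2.754 eV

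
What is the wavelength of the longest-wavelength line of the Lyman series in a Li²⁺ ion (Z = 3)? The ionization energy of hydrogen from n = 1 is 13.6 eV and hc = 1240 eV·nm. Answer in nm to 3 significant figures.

The Lyman series terminates on n_f = 1; the first line has n_i = 1+1 = 2.
ΔE = 122.4 × (1/1² − 1/2²) = 91.80 eV.
λ = 1240 / 91.80 = 13.5 nm.

13.5 nm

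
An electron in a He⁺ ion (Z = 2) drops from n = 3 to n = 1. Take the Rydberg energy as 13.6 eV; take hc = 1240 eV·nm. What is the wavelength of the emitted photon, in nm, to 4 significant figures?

For Z = 2 the level energies scale as Z², so the effective Rydberg energy is 13.6 × 4 = 54.40 eV.
ΔE = 54.40 × (1/1² − 1/3²) = 54.40 × 0.8889 = 48.36 eV.
λ = hc/ΔE = 1240 / 48.36 = 25.64 nm.

25.64 nm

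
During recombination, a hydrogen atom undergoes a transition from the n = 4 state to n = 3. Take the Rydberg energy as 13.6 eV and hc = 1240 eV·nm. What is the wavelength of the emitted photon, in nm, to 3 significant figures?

ΔE = 13.60 × (1/3² − 1/4²) = 13.60 × 0.04861 = 0.6611 eV.
λ = hc/ΔE = 1240 / 0.6611 = 1880 nm.
This line belongs to the Paschen series.

1880 nm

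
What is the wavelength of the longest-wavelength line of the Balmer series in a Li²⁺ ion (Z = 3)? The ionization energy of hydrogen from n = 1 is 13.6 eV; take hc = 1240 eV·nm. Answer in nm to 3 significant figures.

The Balmer series terminates on n_f = 2; the first line has n_i = 2+1 = 3.
ΔE = 122.4 × (1/2² − 1/3²) = 17.00 eV.
λ = 1240 / 17.00 = 72.9 nm.

72.9 nm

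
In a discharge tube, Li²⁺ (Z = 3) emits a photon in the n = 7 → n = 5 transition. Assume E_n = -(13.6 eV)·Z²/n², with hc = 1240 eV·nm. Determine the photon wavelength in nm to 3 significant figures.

517 nm

For Z = 3 the level energies scale as Z², so the effective Rydberg energy is 13.6 × 9 = 122.4 eV.
ΔE = 122.4 × (1/5² − 1/7²) = 122.4 × 0.01959 = 2.398 eV.
λ = hc/ΔE = 1240 / 2.398 = 517 nm.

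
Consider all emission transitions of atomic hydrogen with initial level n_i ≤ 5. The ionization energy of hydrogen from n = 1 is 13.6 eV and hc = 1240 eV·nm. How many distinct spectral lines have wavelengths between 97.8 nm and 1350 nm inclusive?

Enumerate all n_i → n_f pairs with 1 ≤ n_f < n_i ≤ 5 and compute λ = 1240 / [13.6·1·(1/n_f² − 1/n_i²)].
Lines falling in [97.8, 1350] nm: 3→1 (102.6 nm), 2→1 (121.6 nm), 5→2 (434.2 nm), 4→2 (486.3 nm), 3→2 (656.5 nm), 5→3 (1282 nm).

6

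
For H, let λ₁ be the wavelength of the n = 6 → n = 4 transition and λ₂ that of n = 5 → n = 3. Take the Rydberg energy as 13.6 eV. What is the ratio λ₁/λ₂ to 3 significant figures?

2.05

λ ∝ 1/ΔE ∝ 1/(1/n_f² − 1/n_i²), and the Z² and hc factors cancel in the ratio.
λ₁/λ₂ = (1/3² − 1/5²)/(1/4² − 1/6²) = 0.07111/0.03472 = 2.05.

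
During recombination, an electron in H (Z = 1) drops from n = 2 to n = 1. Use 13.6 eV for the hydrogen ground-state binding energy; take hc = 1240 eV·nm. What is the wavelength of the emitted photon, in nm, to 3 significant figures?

122 nm

ΔE = 13.60 × (1/1² − 1/2²) = 13.60 × 0.7500 = 10.20 eV.
λ = hc/ΔE = 1240 / 10.20 = 122 nm.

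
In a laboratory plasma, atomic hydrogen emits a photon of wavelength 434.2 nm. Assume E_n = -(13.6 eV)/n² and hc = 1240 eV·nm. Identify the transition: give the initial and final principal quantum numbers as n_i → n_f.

n_i = 5, n_f = 2

The photon energy is ΔE = hc/λ = 1240 / 434.2 = 2.856 eV.
With Z = 1, ΔE = 13.60 × (1/n_f² − 1/n_i²), so 1/n_f² − 1/n_i² = 0.2100.
Trying n_f = 2 gives 1/n_i² = 0.04001, i.e. n_i ≈ 5; this pair matches.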